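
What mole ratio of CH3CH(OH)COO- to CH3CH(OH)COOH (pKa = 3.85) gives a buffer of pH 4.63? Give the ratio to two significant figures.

ratio = 6.0

pH = pKa + log(r) ⇒ log(r) = 4.63 − 3.85 = +0.78
r = [CH3CH(OH)COO-]/[CH3CH(OH)COOH] = 10^(+0.78) = 6.03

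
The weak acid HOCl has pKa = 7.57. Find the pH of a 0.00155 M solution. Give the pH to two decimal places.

pH = 5.19

HOCl ⇌ OCl- + H+
Ka = 10^(−7.57) = 2.69 × 10^-8
From the ICE table, Ka = [H+]²/(0.00155 − [H+]) = 2.69 × 10^-8.
Since Ka ≪ C₀, [H+] ≈ √(Ka·C₀) = 6.46 × 10^-6 M.
pH = −log(6.46 × 10^-6) = 5.19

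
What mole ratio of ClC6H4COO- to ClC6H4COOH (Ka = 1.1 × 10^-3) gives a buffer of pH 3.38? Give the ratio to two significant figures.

pKa = -log(1.1 × 10^-3) = 2.959
pH = pKa + log(r) ⇒ log(r) = 3.38 − 2.959 = +0.421
r = [ClC6H4COO-]/[ClC6H4COOH] = 10^(+0.421) = 2.64

ratio = 2.6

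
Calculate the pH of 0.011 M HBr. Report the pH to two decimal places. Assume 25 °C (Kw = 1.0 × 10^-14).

HBr is a strong acid and dissociates completely, so [H+] = 0.011 M.
pH = -log(0.011) = 1.96

pH = 1.96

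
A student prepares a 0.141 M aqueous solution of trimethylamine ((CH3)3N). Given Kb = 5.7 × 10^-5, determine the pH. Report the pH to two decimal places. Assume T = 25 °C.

pH = 11.45

(CH3)3N + H2O ⇌ (CH3)3NH+ + OH-
Let x = [OH-] at equilibrium. Kb = x²/(0.141 − x).
Since Kb ≪ C₀, x ≈ √(Kb·C₀) = 2.83 × 10^-3 M.
Check: 2% ionized — well under 5%, approximation valid.
pOH = −log(2.83 × 10^-3) = 2.55; pH = 14.00 − 2.55 = 11.45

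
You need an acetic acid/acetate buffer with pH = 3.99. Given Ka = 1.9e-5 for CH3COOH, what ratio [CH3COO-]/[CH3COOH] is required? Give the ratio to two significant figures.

ratio = 0.19

pKa = -log(1.9 × 10^-5) = 4.721
pH = pKa + log(r) ⇒ log(r) = 3.99 − 4.721 = -0.731
r = [CH3COO-]/[CH3COOH] = 10^(-0.731) = 0.186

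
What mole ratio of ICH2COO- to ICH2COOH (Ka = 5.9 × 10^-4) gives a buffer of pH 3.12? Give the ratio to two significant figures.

ratio = 0.78

pKa = -log(5.9 × 10^-4) = 3.229
pH = pKa + log(r) ⇒ log(r) = 3.12 − 3.229 = -0.109
r = [ICH2COO-]/[ICH2COOH] = 10^(-0.109) = 0.778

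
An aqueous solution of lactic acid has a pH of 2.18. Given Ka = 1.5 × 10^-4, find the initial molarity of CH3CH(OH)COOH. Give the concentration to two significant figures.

[H+] = 10^(-2.18) = 6.61 × 10^-3 M = x
Ka = x²/(C₀ − x) ⇒ C₀ = x + x²/Ka
C₀ = 6.61 × 10^-3 + (6.61 × 10^-3)²/(1.5 × 10^-4) = 2.98 × 10^-1 M

C₀ = 3.0 × 10^-1 M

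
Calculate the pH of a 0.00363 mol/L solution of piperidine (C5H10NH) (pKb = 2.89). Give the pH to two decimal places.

pH = 11.21

C5H10NH + H2O ⇌ C5H10NH2+ + OH-
Kb = 10^(−2.89) = 1.29 × 10^-3
Kb = x²/(0.00363 − x) = 1.29 × 10^-3
x is not negligible relative to C₀; solve x² + 0.00129·x − 4.68e-06 = 0.
x = [−0.00129 + √(0.00129² + 1.87e-05)]/2 = 1.61 × 10^-3 M
pOH = −log(1.61 × 10^-3) = 2.79; pH = 14.00 − 2.79 = 11.21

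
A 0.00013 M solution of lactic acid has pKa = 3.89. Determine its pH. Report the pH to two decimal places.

CH3CH(OH)COOH ⇌ CH3CH(OH)COO- + H+
Ka = 10^(−3.89) = 1.29 × 10^-4
From the ICE table, Ka = [H+]²/(0.00013 − [H+]) = 1.29 × 10^-4.
[H+] is not negligible relative to C₀; solve [H+]² + 0.000129·[H+] − 1.68e-08 = 0.
[H+] = (−Ka + √(Ka² + 4·Ka·C₀))/2 = 8.02 × 10^-5 M
pH = −log(8.02 × 10^-5) = 4.10

pH = 4.10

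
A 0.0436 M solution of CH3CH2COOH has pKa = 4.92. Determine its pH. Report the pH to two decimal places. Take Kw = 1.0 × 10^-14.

CH3CH2COOH ⇌ CH3CH2COO- + H+
Ka = 10^(−4.92) = 1.20 × 10^-5
Let x = [H+] at equilibrium. Ka = x²/(0.0436 − x).
Neglecting x in the denominator: x = √(1.20 × 10^-5 × 0.0436) = 7.23 × 10^-4 M
Check: 1.7% ionized — well under 5%, approximation valid.
pH = −log[H+] = −log(7.23 × 10^-4) = 3.14

pH = 3.14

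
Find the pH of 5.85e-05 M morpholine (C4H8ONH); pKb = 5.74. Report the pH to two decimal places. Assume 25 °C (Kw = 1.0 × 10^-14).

pH = 8.98

C4H8ONH + H2O ⇌ C4H8ONH2+ + OH-
Kb = 10^(−5.74) = 1.82 × 10^-6
Let x = [OH-] at equilibrium. Kb = x²/(5.85e-05 − x).
Here C₀/Kb ≈ 32.1, so the small-x approximation fails. Use the quadratic:
x = (−Kb + √(Kb² + 4·Kb·C₀))/2 = 9.45 × 10^-6 M
pOH = 5.02, so pH = 14.00 − pOH = 8.98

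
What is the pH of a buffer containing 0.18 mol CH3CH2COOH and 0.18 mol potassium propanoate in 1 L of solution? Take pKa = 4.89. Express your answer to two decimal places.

Using pH = pKa + log([base]/[acid]) with [base]/[acid] = 0.18/0.18:
pH = 4.89 + (+0.000) = 4.89

pH = 4.89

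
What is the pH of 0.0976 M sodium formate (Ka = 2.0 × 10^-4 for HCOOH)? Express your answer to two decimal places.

HCOO- is the conjugate base of the weak acid HCOOH.
Kb = Kw/Ka = 1.0×10^-14 / 2.0 × 10^-4 = 5.00 × 10^-11
Kb = [OH-]²/(0.0976 − [OH-]) = 5.00 × 10^-11
Neglecting [OH-] in the denominator: [OH-] = √(5.00 × 10^-11 × 0.0976) = 2.21 × 10^-6 M
([OH-]/C₀ = 0.0023% < 5%, so the approximation holds.)
pOH = 5.66, so pH = 14.00 − pOH = 8.34

pH = 8.34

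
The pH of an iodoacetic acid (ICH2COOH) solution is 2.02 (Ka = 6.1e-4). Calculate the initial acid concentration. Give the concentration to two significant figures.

C₀ = 1.6 × 10^-1 M

[H+] = 10^(-2.02) = 9.55 × 10^-3 M = x
Ka = x²/(C₀ − x) ⇒ C₀ = x + x²/Ka
C₀ = 9.55 × 10^-3 + (9.55 × 10^-3)²/(6.1 × 10^-4) = 1.59 × 10^-1 M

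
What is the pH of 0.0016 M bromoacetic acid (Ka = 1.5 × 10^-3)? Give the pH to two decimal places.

BrCH2COOH ⇌ BrCH2COO- + H+
From the ICE table, Ka = [H+]²/(0.0016 − [H+]) = 1.5 × 10^-3.
Here C₀/Ka ≈ 1.07, so the small-[H+] approximation fails. Use the quadratic:
[H+] = (−Ka + √(Ka² + 4·Ka·C₀))/2 = 9.71 × 10^-4 M
pH = −log[H+] = −log(9.71 × 10^-4) = 3.01

pH = 3.01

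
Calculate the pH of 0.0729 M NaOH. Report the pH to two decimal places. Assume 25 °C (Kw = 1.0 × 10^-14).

NaOH is a strong base; [OH-] = 0.0729 M.
pOH = -log(0.0729) = 1.14
pH = 14.00 - 1.14 = 12.86

pH = 12.86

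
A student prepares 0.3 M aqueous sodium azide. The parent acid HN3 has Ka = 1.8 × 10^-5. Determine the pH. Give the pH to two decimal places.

pH = 9.11

N3- is the conjugate base of the weak acid HN3.
Kb = Kw/Ka = 1.0×10^-14 / 1.8 × 10^-5 = 5.56 × 10^-10
Kb = [OH-]²/(0.3 − [OH-]) = 5.56 × 10^-10
Since Kb ≪ C₀, [OH-] ≈ √(Kb·C₀) = 1.29 × 10^-5 M.
Check: 0.0043% ionized — well under 5%, approximation valid.
pOH = 4.89, so pH = 14.00 − pOH = 9.11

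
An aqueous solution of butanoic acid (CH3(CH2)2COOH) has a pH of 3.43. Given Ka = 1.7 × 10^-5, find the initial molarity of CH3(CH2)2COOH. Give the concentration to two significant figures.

C₀ = 8.5 × 10^-3 M

[H+] = 10^(-3.43) = 3.72 × 10^-4 M = x
Ka = x²/(C₀ − x) ⇒ C₀ = x + x²/Ka
C₀ = 3.72 × 10^-4 + (3.72 × 10^-4)²/(1.7 × 10^-5) = 8.51 × 10^-3 M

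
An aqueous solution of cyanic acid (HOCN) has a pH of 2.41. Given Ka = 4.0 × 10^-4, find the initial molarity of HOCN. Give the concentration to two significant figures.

[H+] = 10^(-2.41) = 3.89 × 10^-3 M = x
Ka = x²/(C₀ − x) ⇒ C₀ = x + x²/Ka
C₀ = 3.89 × 10^-3 + (3.89 × 10^-3)²/(4.0 × 10^-4) = 4.17 × 10^-2 M

C₀ = 4.2 × 10^-2 M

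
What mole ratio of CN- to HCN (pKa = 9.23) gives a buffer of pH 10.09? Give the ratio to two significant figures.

pH = pKa + log(r) ⇒ log(r) = 10.09 − 9.23 = +0.86
r = [CN-]/[HCN] = 10^(+0.86) = 7.24

ratio = 7.2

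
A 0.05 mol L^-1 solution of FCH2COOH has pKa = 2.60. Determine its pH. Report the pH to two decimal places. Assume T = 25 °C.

pH = 2.00

FCH2COOH ⇌ FCH2COO- + H+
Ka = 10^(−2.60) = 2.51 × 10^-3
Let x = [H+] at equilibrium. Ka = x²/(0.05 − x).
Here C₀/Ka ≈ 19.9, so the small-x approximation fails. Use the quadratic:
x = (−Ka + √(Ka² + 4·Ka·C₀))/2 = 1.00 × 10^-2 M
pH = −log(1.00 × 10^-2) = 2.00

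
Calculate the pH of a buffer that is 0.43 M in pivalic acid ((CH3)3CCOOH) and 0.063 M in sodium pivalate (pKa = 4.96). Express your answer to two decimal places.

pH = 4.13

Henderson–Hasselbalch: pH = pKa + log([(CH3)3CCOO-]/[(CH3)3CCOOH]) = 4.96 + log(0.063/0.43)
pH = 4.96 + (-0.834) = 4.13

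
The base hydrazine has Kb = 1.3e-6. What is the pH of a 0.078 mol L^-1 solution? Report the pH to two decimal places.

N2H4 + H2O ⇌ N2H5+ + OH-
Kb = [OH-]²/(0.078 − [OH-]) = 1.3 × 10^-6
Since Kb ≪ C₀, [OH-] ≈ √(Kb·C₀) = 3.18 × 10^-4 M.
pOH = 3.50, so pH = 14.00 − pOH = 10.50

pH = 10.50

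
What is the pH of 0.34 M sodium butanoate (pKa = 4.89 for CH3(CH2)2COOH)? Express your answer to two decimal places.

CH3(CH2)2COO- is the conjugate base of the weak acid CH3(CH2)2COOH.
Ka = 10^(−4.89) = 1.29 × 10^-5
Kb = Kw/Ka = 1.0×10^-14 / 1.29 × 10^-5 = 7.75 × 10^-10
Kb = [OH-]²/(0.34 − [OH-]) = 7.75 × 10^-10
Since Kb ≪ C₀, [OH-] ≈ √(Kb·C₀) = 1.62 × 10^-5 M.
pOH = 4.79, so pH = 14.00 − pOH = 9.21

pH = 9.21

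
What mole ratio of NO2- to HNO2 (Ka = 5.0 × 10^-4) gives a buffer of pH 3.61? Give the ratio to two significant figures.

pKa = -log(5.0 × 10^-4) = 3.301
pH = pKa + log(r) ⇒ log(r) = 3.61 − 3.301 = +0.309
r = [NO2-]/[HNO2] = 10^(+0.309) = 2.04

ratio = 2.0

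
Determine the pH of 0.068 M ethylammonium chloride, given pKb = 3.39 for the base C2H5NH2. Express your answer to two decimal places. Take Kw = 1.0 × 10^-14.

pH = 5.89

C2H5NH3+ is the conjugate acid of the weak base C2H5NH2.
Kb = 10^(−3.39) = 4.07 × 10^-4
Ka = Kw/Kb = 1.0×10^-14 / 4.07 × 10^-4 = 2.46 × 10^-11
From the ICE table, Ka = [H+]²/(0.068 − [H+]) = 2.46 × 10^-11.
Neglecting [H+] in the denominator: [H+] = √(2.46 × 10^-11 × 0.068) = 1.29 × 10^-6 M
Check: 0.0019% ionized — well under 5%, approximation valid.
pH = −log[H+] = −log(1.29 × 10^-6) = 5.89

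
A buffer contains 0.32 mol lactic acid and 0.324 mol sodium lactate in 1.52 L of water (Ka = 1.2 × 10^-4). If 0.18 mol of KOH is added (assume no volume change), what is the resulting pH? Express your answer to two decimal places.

OH- converts CH3CH(OH)COOH to CH3CH(OH)COO-: CH3CH(OH)COOH → 0.14 mol, CH3CH(OH)COO- → 0.504 mol.
pKa = −log(1.2 × 10^-4) = 3.921
pH = pKa + log([A⁻]/[HA]) = 3.921 + log(0.504/0.14) = 3.921 +0.556

pH = 4.48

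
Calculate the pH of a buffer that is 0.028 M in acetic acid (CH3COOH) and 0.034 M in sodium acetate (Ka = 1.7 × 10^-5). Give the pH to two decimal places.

pKa = −log(1.7 × 10^-5) = 4.770
Using pH = pKa + log([base]/[acid]) with [base]/[acid] = 0.034/0.028:
pH = 4.770 + (+0.084) = 4.85

pH = 4.85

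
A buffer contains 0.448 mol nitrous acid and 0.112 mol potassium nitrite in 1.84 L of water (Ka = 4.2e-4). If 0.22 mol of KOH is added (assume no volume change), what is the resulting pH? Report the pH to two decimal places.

OH- converts HNO2 to NO2-: HNO2 → 0.228 mol, NO2- → 0.332 mol.
pKa = −log(4.2 × 10^-4) = 3.377
pH = pKa + log(n_NO2-/n_HNO2) = 3.377 + log(0.332/0.228) = 3.377 + (+0.163)

pH = 3.54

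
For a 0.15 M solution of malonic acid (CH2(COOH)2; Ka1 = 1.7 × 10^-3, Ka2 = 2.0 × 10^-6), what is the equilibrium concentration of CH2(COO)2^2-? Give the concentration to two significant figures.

First ionization gives [H+] ≈ [CH2(COOH)COO-] = 1.51 × 10^-2 M.
Second step: Ka2 = [H+][CH2(COO)2^2-]/[CH2(COOH)COO-] ≈ [CH2(COO)2^2-] (since [H+] ≈ [CH2(COOH)COO-]).
So [CH2(COO)2^2-] ≈ Ka2.

2.0 × 10^-6 M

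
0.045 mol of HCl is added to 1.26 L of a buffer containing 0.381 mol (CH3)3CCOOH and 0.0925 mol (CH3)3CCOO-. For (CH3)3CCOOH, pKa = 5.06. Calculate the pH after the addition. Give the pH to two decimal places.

pH = 4.11

After neutralization: n((CH3)3CCOOH) = 0.426 mol, n((CH3)3CCOO-) = 0.0475 mol.
Henderson–Hasselbalch with mole ratio 0.0475/0.426: pH = 5.06 + (-0.953)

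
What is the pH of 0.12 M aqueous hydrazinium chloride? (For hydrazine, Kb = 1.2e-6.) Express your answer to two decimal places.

pH = 4.50

N2H5+ is the conjugate acid of the weak base N2H4.
Ka = Kw/Kb = 1.0×10^-14 / 1.2 × 10^-6 = 8.33 × 10^-9
Let x = [H+] at equilibrium. Ka = x²/(0.12 − x).
Since Ka ≪ C₀, x ≈ √(Ka·C₀) = 3.16 × 10^-5 M.
(x/C₀ = 0.026% < 5%, so the approximation holds.)
pH = −log(3.16 × 10^-5) = 4.50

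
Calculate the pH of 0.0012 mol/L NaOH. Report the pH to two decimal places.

NaOH is a strong base; [OH-] = 0.0012 M.
pOH = -log(0.0012) = 2.92
pH = 14.00 - 2.92 = 11.08

pH = 11.08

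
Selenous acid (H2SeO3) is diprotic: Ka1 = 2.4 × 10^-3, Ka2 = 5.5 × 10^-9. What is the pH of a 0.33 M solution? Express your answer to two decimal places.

pH = 1.57

Ka1 ≫ Ka2, so treat the first dissociation as the only significant source of H+.
Ka1 = x²/(0.33 − x) = 2.4 × 10^-3
Solving the quadratic: x = (−Ka1 + √(Ka1² + 4·Ka1·C₀))/2 = 2.70 × 10^-2 M
pH = −log(2.70 × 10^-2) = 1.57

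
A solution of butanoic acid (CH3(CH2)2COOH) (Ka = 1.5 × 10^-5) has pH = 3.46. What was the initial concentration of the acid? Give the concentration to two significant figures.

[H+] = 10^(-3.46) = 3.47 × 10^-4 M = x
Ka = x²/(C₀ − x) ⇒ C₀ = x + x²/Ka
C₀ = 3.47 × 10^-4 + (3.47 × 10^-4)²/(1.5 × 10^-5) = 8.37 × 10^-3 M

C₀ = 8.4 × 10^-3 M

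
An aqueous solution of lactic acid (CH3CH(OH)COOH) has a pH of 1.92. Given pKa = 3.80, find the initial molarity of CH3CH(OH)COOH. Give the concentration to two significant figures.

[H+] = 10^(-1.92) = 1.20 × 10^-2 M = x
Ka = 10^(−3.80) = 1.58 × 10^-4
Ka = x²/(C₀ − x) ⇒ C₀ = x + x²/Ka
C₀ = 1.20 × 10^-2 + (1.20 × 10^-2)²/(1.58 × 10^-4) = 9.23 × 10^-1 M

C₀ = 9.2 × 10^-1 M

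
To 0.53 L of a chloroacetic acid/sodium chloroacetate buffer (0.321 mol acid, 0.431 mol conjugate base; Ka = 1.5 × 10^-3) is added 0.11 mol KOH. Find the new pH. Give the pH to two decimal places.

After neutralization: n(ClCH2COOH) = 0.211 mol, n(ClCH2COO-) = 0.541 mol.
pKa = −log(1.5 × 10^-3) = 2.824
pH = pKa + log(n_ClCH2COO-/n_ClCH2COOH) = 2.824 + log(0.541/0.211) = 2.824 + (+0.409)

pH = 3.23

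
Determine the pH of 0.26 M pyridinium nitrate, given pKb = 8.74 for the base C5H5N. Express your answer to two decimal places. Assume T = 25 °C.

pH = 2.92

C5H5NH+ is the conjugate acid of the weak base C5H5N.
Kb = 10^(−8.74) = 1.82 × 10^-9
Ka = Kw/Kb = 1.0×10^-14 / 1.82 × 10^-9 = 5.49 × 10^-6
From the ICE table, Ka = [H+]²/(0.26 − [H+]) = 5.49 × 10^-6.
Assume [H+] ≪ 0.26: [H+] ≈ √(5.49 × 10^-6 × 0.26) = 1.19 × 10^-3 M
Check: 0.46% ionized — well under 5%, approximation valid.
pH = −log[H+] = −log(1.19 × 10^-3) = 2.92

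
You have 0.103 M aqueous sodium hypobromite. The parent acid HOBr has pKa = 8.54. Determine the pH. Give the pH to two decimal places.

pH = 10.78

OBr- is the conjugate base of the weak acid HOBr.
Ka = 10^(−8.54) = 2.88 × 10^-9
Kb = Kw/Ka = 1.0×10^-14 / 2.88 × 10^-9 = 3.47 × 10^-6
Kb = [OH-]²/(0.103 − [OH-]) = 3.47 × 10^-6
Since Kb ≪ C₀, [OH-] ≈ √(Kb·C₀) = 5.98 × 10^-4 M.
([OH-]/C₀ = 0.58% < 5%, so the approximation holds.)
pOH = 3.22, so pH = 14.00 − pOH = 10.78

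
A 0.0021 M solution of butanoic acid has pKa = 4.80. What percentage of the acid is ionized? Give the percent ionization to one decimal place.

8.3%

CH3(CH2)2COOH ⇌ CH3(CH2)2COO- + H+; let x = [H+] at equilibrium.
Ka = 10^(−4.80) = 1.58 × 10^-5
Ka = x²/(C₀ − x); solving the quadratic gives x = 1.74 × 10^-4 M.
% ionization = x/C₀ × 100% = 1.74 × 10^-4/0.0021 × 100% = 8.3%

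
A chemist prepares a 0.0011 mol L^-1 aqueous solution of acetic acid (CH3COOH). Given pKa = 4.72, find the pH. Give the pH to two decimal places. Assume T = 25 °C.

CH3COOH ⇌ CH3COO- + H+
Ka = 10^(−4.72) = 1.91 × 10^-5
From the ICE table, Ka = x²/(0.0011 − x) = 1.91 × 10^-5.
The 5% rule fails; solving x² + Ka·x − Ka·C₀ = 0 exactly:
x = (−Ka + √(Ka² + 4·Ka·C₀))/2 = 1.36 × 10^-4 M
pH = −log[H+] = −log(1.36 × 10^-4) = 3.87

pH = 3.87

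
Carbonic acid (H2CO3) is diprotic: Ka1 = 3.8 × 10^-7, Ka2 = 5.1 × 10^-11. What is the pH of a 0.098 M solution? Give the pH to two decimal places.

pH = 3.71

Since Ka1 ≫ Ka2, the first ionization dominates [H+].
Ka1 = x²/(0.098 − x) = 3.8 × 10^-7
x ≈ √(3.8 × 10^-7 × 0.098) = 1.93 × 10^-4 M
pH = −log(1.93 × 10^-4) = 3.71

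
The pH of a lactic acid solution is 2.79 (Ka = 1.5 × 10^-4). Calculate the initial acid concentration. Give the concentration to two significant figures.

C₀ = 1.9 × 10^-2 M

[H+] = 10^(-2.79) = 1.62 × 10^-3 M = x
Ka = x²/(C₀ − x) ⇒ C₀ = x + x²/Ka
C₀ = 1.62 × 10^-3 + (1.62 × 10^-3)²/(1.5 × 10^-4) = 1.91 × 10^-2 M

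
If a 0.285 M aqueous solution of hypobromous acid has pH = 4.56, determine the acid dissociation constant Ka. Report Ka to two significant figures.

[H+] = 10^(-4.56) = 2.75 × 10^-5 M
At equilibrium [HA] = 0.285 − 2.75 × 10^-5 = 2.85 × 10^-1 M
Ka = [H+][A-]/[HA] = (2.75 × 10^-5)² / 2.85 × 10^-1 = 2.7 × 10^-9

Ka = 2.7 × 10^-9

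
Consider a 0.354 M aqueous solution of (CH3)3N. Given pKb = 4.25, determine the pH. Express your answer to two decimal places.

pH = 11.65

(CH3)3N + H2O ⇌ (CH3)3NH+ + OH-
Kb = 10^(−4.25) = 5.62 × 10^-5
Let x = [OH-] at equilibrium. Kb = x²/(0.354 − x).
Since Kb ≪ C₀, x ≈ √(Kb·C₀) = 4.46 × 10^-3 M.
pOH = −log(4.46 × 10^-3) = 2.35; pH = 14.00 − 2.35 = 11.65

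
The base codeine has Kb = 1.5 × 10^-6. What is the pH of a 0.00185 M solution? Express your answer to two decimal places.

pH = 9.72

C18H21NO3 + H2O ⇌ C18H22NO3+ + OH-
From the ICE table, Kb = [OH-]²/(0.00185 − [OH-]) = 1.5 × 10^-6.
Assume [OH-] ≪ 0.00185: [OH-] ≈ √(1.5 × 10^-6 × 0.00185) = 5.27 × 10^-5 M
pOH = −log(5.27 × 10^-5) = 4.28; pH = 14.00 − 4.28 = 9.72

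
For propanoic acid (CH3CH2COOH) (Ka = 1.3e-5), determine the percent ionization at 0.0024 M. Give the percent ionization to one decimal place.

CH3CH2COOH ⇌ CH3CH2COO- + H+; let x = [H+] at equilibrium.
Solve x² + 1.3e-05x − 3.12e-08 = 0 → x = 1.70 × 10^-4 M
Fraction ionized = 1.70 × 10^-4 / 0.0024 = 0.0708 → 7.1%

7.1%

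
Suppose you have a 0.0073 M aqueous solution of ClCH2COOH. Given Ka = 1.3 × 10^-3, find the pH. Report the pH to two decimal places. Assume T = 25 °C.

pH = 2.60

ClCH2COOH ⇌ ClCH2COO- + H+
Let x = [H+] at equilibrium. Ka = x²/(0.0073 − x).
x is not negligible relative to C₀; solve x² + 0.0013·x − 9.49e-06 = 0.
x = [−0.0013 + √(0.0013² + 3.8e-05)]/2 = 2.50 × 10^-3 M
pH = −log[H+] = −log(2.50 × 10^-3) = 2.60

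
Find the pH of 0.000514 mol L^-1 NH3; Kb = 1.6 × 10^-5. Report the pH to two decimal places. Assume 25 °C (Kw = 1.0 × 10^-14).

NH3 + H2O ⇌ NH4+ + OH-
Let x = [OH-] at equilibrium. Kb = x²/(0.000514 − x).
Here C₀/Kb ≈ 32.1, so the small-x approximation fails. Use the quadratic:
x = (−Kb + √(Kb² + 4·Kb·C₀))/2 = 8.30 × 10^-5 M
pOH = 4.08, so pH = 14.00 − pOH = 9.92

pH = 9.92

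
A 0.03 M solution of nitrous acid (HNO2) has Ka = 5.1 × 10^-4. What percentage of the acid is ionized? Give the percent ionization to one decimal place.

12.2%

HNO2 ⇌ NO2- + H+; let x = [H+] at equilibrium.
Ka = x²/(C₀ − x); solving the quadratic gives x = 3.66 × 10^-3 M.
Fraction ionized = 3.66 × 10^-3 / 0.03 = 0.1220 → 12.2%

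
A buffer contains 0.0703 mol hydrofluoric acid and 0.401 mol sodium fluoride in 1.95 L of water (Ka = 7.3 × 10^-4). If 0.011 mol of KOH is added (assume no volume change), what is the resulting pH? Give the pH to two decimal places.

pH = 3.98

OH- converts HF to F-: HF → 0.0593 mol, F- → 0.412 mol.
pKa = −log(7.3 × 10^-4) = 3.137
pH = pKa + log(n_F-/n_HF) = 3.137 + log(0.412/0.0593) = 3.137 + (+0.842)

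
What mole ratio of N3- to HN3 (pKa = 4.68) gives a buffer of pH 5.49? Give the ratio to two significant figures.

ratio = 6.5

pH = pKa + log(r) ⇒ log(r) = 5.49 − 4.68 = +0.81
r = [N3-]/[HN3] = 10^(+0.81) = 6.46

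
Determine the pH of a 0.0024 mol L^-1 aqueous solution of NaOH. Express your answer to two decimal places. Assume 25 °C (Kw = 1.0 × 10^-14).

pH = 11.38

NaOH is a strong base; [OH-] = 0.0024 M.
pOH = -log(0.0024) = 2.62
pH = 14.00 - 2.62 = 11.38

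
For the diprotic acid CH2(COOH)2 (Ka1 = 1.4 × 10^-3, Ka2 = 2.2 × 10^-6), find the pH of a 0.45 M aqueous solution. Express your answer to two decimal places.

pH = 1.61

Ka1 ≫ Ka2, so treat the first dissociation as the only significant source of H+.
Ka1 = x²/(0.45 − x) = 1.4 × 10^-3
Solving the quadratic: x = (−Ka1 + √(Ka1² + 4·Ka1·C₀))/2 = 2.44 × 10^-2 M
pH = −log(2.44 × 10^-2) = 1.61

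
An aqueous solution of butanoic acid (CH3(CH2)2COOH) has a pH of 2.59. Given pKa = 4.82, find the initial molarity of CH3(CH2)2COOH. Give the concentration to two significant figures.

C₀ = 4.4 × 10^-1 M

[H+] = 10^(-2.59) = 2.57 × 10^-3 M = x
Ka = 10^(−4.82) = 1.51 × 10^-5
Ka = x²/(C₀ − x) ⇒ C₀ = x + x²/Ka
C₀ = 2.57 × 10^-3 + (2.57 × 10^-3)²/(1.51 × 10^-5) = 4.40 × 10^-1 M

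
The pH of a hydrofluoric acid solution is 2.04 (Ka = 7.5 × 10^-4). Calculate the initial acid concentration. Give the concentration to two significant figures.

[H+] = 10^(-2.04) = 9.12 × 10^-3 M = x
Ka = x²/(C₀ − x) ⇒ C₀ = x + x²/Ka
C₀ = 9.12 × 10^-3 + (9.12 × 10^-3)²/(7.5 × 10^-4) = 1.20 × 10^-1 M

C₀ = 1.2 × 10^-1 M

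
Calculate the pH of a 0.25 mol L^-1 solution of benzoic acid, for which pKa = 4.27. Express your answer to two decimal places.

C6H5COOH ⇌ C6H5COO- + H+
Ka = 10^(−4.27) = 5.37 × 10^-5
Ka = x²/(0.25 − x) = 5.37 × 10^-5
Assume x ≪ 0.25: x ≈ √(5.37 × 10^-5 × 0.25) = 3.66 × 10^-3 M
Check: 1.5% ionized — well under 5%, approximation valid.
pH = −log(3.66 × 10^-3) = 2.44

pH = 2.44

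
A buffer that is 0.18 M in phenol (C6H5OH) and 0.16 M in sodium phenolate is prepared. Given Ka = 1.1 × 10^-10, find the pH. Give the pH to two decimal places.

pKa = −log(1.1 × 10^-10) = 9.959
Using pH = pKa + log([base]/[acid]) with [base]/[acid] = 0.16/0.18:
pH = 9.959 + (-0.051) = 9.91

pH = 9.91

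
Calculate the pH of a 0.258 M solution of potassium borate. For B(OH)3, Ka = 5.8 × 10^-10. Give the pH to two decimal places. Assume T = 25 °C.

pH = 11.32

B(OH)4- is the conjugate base of the weak acid B(OH)3.
Kb = Kw/Ka = 1.0×10^-14 / 5.8 × 10^-10 = 1.72 × 10^-5
Kb = [OH-]²/(0.258 − [OH-]) = 1.72 × 10^-5
Since Kb ≪ C₀, [OH-] ≈ √(Kb·C₀) = 2.11 × 10^-3 M.
([OH-]/C₀ = 0.82% < 5%, so the approximation holds.)
pOH = −log(2.11 × 10^-3) = 2.68; pH = 14.00 − 2.68 = 11.32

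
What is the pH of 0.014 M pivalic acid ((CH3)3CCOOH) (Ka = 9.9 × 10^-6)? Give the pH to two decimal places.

pH = 3.43

(CH3)3CCOOH ⇌ (CH3)3CCOO- + H+
From the ICE table, Ka = [H+]²/(0.014 − [H+]) = 9.9 × 10^-6.
Neglecting [H+] in the denominator: [H+] = √(9.9 × 10^-6 × 0.014) = 3.72 × 10^-4 M
pH = −log(3.72 × 10^-4) = 3.43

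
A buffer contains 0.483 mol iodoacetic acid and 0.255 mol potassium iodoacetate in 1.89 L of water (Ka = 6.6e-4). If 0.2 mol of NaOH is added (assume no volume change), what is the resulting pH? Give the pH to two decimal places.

pH = 3.39

After neutralization: n(ICH2COOH) = 0.283 mol, n(ICH2COO-) = 0.455 mol.
pKa = −log(6.6 × 10^-4) = 3.180
pH = pKa + log([A⁻]/[HA]) = 3.180 + log(0.455/0.283) = 3.180 +0.206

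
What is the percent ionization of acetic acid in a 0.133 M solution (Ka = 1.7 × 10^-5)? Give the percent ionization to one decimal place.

CH3COOH ⇌ CH3COO- + H+; let x = [H+] at equilibrium.
x ≈ √(Ka·C₀) = √(1.7 × 10^-5 × 0.133) = 1.50 × 10^-3 M
Fraction ionized = 1.50 × 10^-3 / 0.133 = 0.0113 → 1.1%

1.1%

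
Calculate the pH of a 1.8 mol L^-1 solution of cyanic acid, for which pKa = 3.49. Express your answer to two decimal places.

pH = 1.62

HOCN ⇌ OCN- + H+
Ka = 10^(−3.49) = 3.24 × 10^-4
Ka = [H+]²/(1.8 − [H+]) = 3.24 × 10^-4
Assume [H+] ≪ 1.8: [H+] ≈ √(3.24 × 10^-4 × 1.8) = 2.41 × 10^-2 M
([H+]/C₀ = 1.3% < 5%, so the approximation holds.)
pH = −log[H+] = −log(2.41 × 10^-2) = 1.62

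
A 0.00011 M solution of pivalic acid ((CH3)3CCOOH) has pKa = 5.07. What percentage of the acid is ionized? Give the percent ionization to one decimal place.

(CH3)3CCOOH ⇌ (CH3)3CCOO- + H+; let x = [H+] at equilibrium.
Ka = 10^(−5.07) = 8.51 × 10^-6
Ka = x²/(C₀ − x); solving the quadratic gives x = 2.66 × 10^-5 M.
Fraction ionized = 2.66 × 10^-5 / 0.00011 = 0.2418 → 24.2%

24.2%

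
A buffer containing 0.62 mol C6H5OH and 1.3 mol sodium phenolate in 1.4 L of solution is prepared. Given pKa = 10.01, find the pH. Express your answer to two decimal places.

pH = pKa + log([A⁻]/[HA]) = 10.01 + log(1.3/0.62)
pH = 10.01 + (+0.322) = 10.33

pH = 10.33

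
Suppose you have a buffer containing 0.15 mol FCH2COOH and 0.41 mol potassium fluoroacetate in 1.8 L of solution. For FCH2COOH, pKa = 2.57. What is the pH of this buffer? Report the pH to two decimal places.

Henderson–Hasselbalch: pH = pKa + log([FCH2COO-]/[FCH2COOH]) = 2.57 + log(0.41/0.15)
pH = 2.57 + (+0.437) = 3.01

pH = 3.01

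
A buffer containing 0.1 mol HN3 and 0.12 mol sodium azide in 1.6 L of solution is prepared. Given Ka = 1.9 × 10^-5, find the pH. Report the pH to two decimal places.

pKa = −log(1.9 × 10^-5) = 4.721
pH = pKa + log([A⁻]/[HA]) = 4.721 + log(0.12/0.1)
pH = 4.721 + (+0.079) = 4.80

pH = 4.80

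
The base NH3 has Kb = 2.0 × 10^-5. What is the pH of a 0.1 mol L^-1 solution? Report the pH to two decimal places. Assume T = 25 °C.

NH3 + H2O ⇌ NH4+ + OH-
Kb = [OH-]²/(0.1 − [OH-]) = 2.0 × 10^-5
Neglecting [OH-] in the denominator: [OH-] = √(2.0 × 10^-5 × 0.1) = 1.41 × 10^-3 M
([OH-]/C₀ = 1.4% < 5%, so the approximation holds.)
pOH = 2.85, so pH = 14.00 − pOH = 11.15

pH = 11.15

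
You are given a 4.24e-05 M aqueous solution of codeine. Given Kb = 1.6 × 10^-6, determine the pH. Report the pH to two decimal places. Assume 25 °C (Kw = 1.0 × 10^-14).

C18H21NO3 + H2O ⇌ C18H22NO3+ + OH-
From the ICE table, Kb = [OH-]²/(4.24e-05 − [OH-]) = 1.6 × 10^-6.
Here C₀/Kb ≈ 26.5, so the small-[OH-] approximation fails. Use the quadratic:
[OH-] = (−Kb + √(Kb² + 4·Kb·C₀))/2 = 7.48 × 10^-6 M
pOH = −log(7.48 × 10^-6) = 5.13; pH = 14.00 − 5.13 = 8.87

pH = 8.87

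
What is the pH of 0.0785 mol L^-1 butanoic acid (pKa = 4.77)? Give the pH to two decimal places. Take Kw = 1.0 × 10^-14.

pH = 2.94

CH3(CH2)2COOH ⇌ CH3(CH2)2COO- + H+
Ka = 10^(−4.77) = 1.70 × 10^-5
Ka = [H+]²/(0.0785 − [H+]) = 1.70 × 10^-5
Assume [H+] ≪ 0.0785: [H+] ≈ √(1.70 × 10^-5 × 0.0785) = 1.16 × 10^-3 M
Check: 1.5% ionized — well under 5%, approximation valid.
pH = −log[H+] = −log(1.16 × 10^-3) = 2.94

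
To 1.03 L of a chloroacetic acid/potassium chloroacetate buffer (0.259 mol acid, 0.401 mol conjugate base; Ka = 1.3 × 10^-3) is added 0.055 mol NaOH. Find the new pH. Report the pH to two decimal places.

OH- converts ClCH2COOH to ClCH2COO-: ClCH2COOH → 0.204 mol, ClCH2COO- → 0.456 mol.
pKa = −log(1.3 × 10^-3) = 2.886
pH = pKa + log(n_ClCH2COO-/n_ClCH2COOH) = 2.886 + log(0.456/0.204) = 2.886 + (+0.349)

pH = 3.24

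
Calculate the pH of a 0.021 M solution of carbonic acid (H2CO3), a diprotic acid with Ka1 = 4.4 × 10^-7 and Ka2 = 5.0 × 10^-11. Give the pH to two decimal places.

Since Ka1 ≫ Ka2, the first ionization dominates [H+].
Ka1 = x²/(0.021 − x) = 4.4 × 10^-7
x ≈ √(4.4 × 10^-7 × 0.021) = 9.61 × 10^-5 M
pH = −log(9.61 × 10^-5) = 4.02

pH = 4.02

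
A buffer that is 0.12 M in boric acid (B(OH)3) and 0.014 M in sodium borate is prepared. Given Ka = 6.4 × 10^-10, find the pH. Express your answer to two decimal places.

pH = 8.26

pKa = −log(6.4 × 10^-10) = 9.194
pH = pKa + log([A⁻]/[HA]) = 9.194 + log(0.014/0.12)
pH = 9.194 + (-0.933) = 8.26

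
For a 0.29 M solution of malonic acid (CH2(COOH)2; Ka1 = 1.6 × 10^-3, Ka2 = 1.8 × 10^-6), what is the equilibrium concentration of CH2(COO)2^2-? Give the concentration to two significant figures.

1.8 × 10^-6 M

First ionization gives [H+] ≈ [CH2(COOH)COO-] = 2.08 × 10^-2 M.
Second step: Ka2 = [H+][CH2(COO)2^2-]/[CH2(COOH)COO-] ≈ [CH2(COO)2^2-] (since [H+] ≈ [CH2(COOH)COO-]).
So [CH2(COO)2^2-] ≈ Ka2.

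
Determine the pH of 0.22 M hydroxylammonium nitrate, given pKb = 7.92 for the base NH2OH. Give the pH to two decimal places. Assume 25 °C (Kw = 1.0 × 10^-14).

NH3OH+ is the conjugate acid of the weak base NH2OH.
Kb = 10^(−7.92) = 1.20 × 10^-8
Ka = Kw/Kb = 1.0×10^-14 / 1.20 × 10^-8 = 8.33 × 10^-7
From the ICE table, Ka = x²/(0.22 − x) = 8.33 × 10^-7.
Neglecting x in the denominator: x = √(8.33 × 10^-7 × 0.22) = 4.28 × 10^-4 M
Check: 0.19% ionized — well under 5%, approximation valid.
pH = −log[H+] = −log(4.28 × 10^-4) = 3.37

pH = 3.37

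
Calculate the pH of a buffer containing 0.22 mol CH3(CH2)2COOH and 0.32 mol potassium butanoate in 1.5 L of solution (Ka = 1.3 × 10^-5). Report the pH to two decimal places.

pH = 5.05

pKa = −log(1.3 × 10^-5) = 4.886
pH = pKa + log([A⁻]/[HA]) = 4.886 + log(0.32/0.22)
pH = 4.886 + (+0.163) = 5.05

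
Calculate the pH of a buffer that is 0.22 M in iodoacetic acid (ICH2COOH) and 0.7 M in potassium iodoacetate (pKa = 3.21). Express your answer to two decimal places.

pH = 3.71

pH = pKa + log([A⁻]/[HA]) = 3.21 + log(0.7/0.22)
pH = 3.21 + (+0.503) = 3.71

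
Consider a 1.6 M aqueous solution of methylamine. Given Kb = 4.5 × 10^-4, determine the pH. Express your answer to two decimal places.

pH = 12.43

CH3NH2 + H2O ⇌ CH3NH3+ + OH-
From the ICE table, Kb = [OH-]²/(1.6 − [OH-]) = 4.5 × 10^-4.
Neglecting [OH-] in the denominator: [OH-] = √(4.5 × 10^-4 × 1.6) = 2.68 × 10^-2 M
([OH-]/C₀ = 1.7% < 5%, so the approximation holds.)
pOH = −log(2.68 × 10^-2) = 1.57; pH = 14.00 − 1.57 = 12.43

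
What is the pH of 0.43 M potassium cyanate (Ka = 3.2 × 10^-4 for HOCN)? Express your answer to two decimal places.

OCN- is the conjugate base of the weak acid HOCN.
Kb = Kw/Ka = 1.0×10^-14 / 3.2 × 10^-4 = 3.12 × 10^-11
Let x = [OH-] at equilibrium. Kb = x²/(0.43 − x).
Since Kb ≪ C₀, x ≈ √(Kb·C₀) = 3.66 × 10^-6 M.
pOH = 5.44, so pH = 14.00 − pOH = 8.56

pH = 8.56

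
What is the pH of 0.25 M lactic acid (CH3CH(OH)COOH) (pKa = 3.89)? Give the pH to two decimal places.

CH3CH(OH)COOH ⇌ CH3CH(OH)COO- + H+
Ka = 10^(−3.89) = 1.29 × 10^-4
Ka = x²/(0.25 − x) = 1.29 × 10^-4
Since Ka ≪ C₀, x ≈ √(Ka·C₀) = 5.68 × 10^-3 M.
Check: 2.3% ionized — well under 5%, approximation valid.
pH = −log[H+] = −log(5.68 × 10^-3) = 2.25

pH = 2.25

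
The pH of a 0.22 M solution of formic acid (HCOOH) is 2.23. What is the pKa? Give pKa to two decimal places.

pKa = 3.79

[H+] = 10^(-2.23) = 5.89 × 10^-3 M
At equilibrium [HA] = 0.22 − 5.89 × 10^-3 = 2.14 × 10^-1 M
Ka = [H+][A-]/[HA] = (5.89 × 10^-3)² / 2.14 × 10^-1 = 1.62 × 10^-4
pKa = -log(1.62 × 10^-4) = 3.79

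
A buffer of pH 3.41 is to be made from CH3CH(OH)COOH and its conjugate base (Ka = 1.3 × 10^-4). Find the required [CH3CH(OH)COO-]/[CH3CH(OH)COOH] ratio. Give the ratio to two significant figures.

ratio = 0.33

pKa = -log(1.3 × 10^-4) = 3.886
pH = pKa + log(r) ⇒ log(r) = 3.41 − 3.886 = -0.476
r = [CH3CH(OH)COO-]/[CH3CH(OH)COOH] = 10^(-0.476) = 0.334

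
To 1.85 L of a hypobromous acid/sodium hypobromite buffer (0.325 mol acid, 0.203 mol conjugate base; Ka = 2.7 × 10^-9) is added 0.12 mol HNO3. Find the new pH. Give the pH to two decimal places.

pH = 7.84

Added H+ converts OBr- to HOBr: HOBr → 0.445 mol, OBr- → 0.083 mol.
pKa = −log(2.7 × 10^-9) = 8.569
Henderson–Hasselbalch with mole ratio 0.083/0.445: pH = 8.569 + (-0.729)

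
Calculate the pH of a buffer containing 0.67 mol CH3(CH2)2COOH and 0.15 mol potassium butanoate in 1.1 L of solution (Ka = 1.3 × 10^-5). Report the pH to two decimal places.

pH = 4.24

pKa = −log(1.3 × 10^-5) = 4.886
Using pH = pKa + log([base]/[acid]) with [base]/[acid] = 0.15/0.67:
pH = 4.886 + (-0.650) = 4.24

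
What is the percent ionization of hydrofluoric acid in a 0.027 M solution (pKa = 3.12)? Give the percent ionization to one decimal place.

HF ⇌ F- + H+; let x = [H+] at equilibrium.
Ka = 10^(−3.12) = 7.59 × 10^-4
Ka = x²/(C₀ − x); solving the quadratic gives x = 4.16 × 10^-3 M.
% ionization = x/C₀ × 100% = 4.16 × 10^-3/0.027 × 100% = 15.4%

15.4%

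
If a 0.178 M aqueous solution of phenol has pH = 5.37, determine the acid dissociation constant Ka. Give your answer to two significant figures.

[H+] = 10^(-5.37) = 4.27 × 10^-6 M
At equilibrium [HA] = 0.178 − 4.27 × 10^-6 = 1.78 × 10^-1 M
Ka = [H+][A-]/[HA] = (4.27 × 10^-6)² / 1.78 × 10^-1 = 1.0 × 10^-10

Ka = 1.0 × 10^-10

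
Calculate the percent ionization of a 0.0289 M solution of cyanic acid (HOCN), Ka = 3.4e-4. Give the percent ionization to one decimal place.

10.3%

HOCN ⇌ OCN- + H+; let x = [H+] at equilibrium.
Ka = x²/(C₀ − x); solving the quadratic gives x = 2.97 × 10^-3 M.
% ionization = x/C₀ × 100% = 2.97 × 10^-3/0.0289 × 100% = 10.3%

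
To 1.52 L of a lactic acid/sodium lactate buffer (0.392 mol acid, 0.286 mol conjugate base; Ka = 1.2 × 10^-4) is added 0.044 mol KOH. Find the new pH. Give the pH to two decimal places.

After neutralization: n(CH3CH(OH)COOH) = 0.348 mol, n(CH3CH(OH)COO-) = 0.33 mol.
pKa = −log(1.2 × 10^-4) = 3.921
pH = pKa + log(n_CH3CH(OH)COO-/n_CH3CH(OH)COOH) = 3.921 + log(0.33/0.348) = 3.921 + (-0.023)

pH = 3.90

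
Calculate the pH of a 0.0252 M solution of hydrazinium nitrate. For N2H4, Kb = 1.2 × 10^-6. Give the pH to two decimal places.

N2H5+ is the conjugate acid of the weak base N2H4.
Ka = Kw/Kb = 1.0×10^-14 / 1.2 × 10^-6 = 8.33 × 10^-9
From the ICE table, Ka = [H+]²/(0.0252 − [H+]) = 8.33 × 10^-9.
Since Ka ≪ C₀, [H+] ≈ √(Ka·C₀) = 1.45 × 10^-5 M.
([H+]/C₀ = 0.057% < 5%, so the approximation holds.)
pH = −log(1.45 × 10^-5) = 4.84

pH = 4.84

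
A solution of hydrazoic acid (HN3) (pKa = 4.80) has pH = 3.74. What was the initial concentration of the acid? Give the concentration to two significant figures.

[H+] = 10^(-3.74) = 1.82 × 10^-4 M = x
Ka = 10^(−4.80) = 1.58 × 10^-5
Ka = x²/(C₀ − x) ⇒ C₀ = x + x²/Ka
C₀ = 1.82 × 10^-4 + (1.82 × 10^-4)²/(1.58 × 10^-5) = 2.28 × 10^-3 M

C₀ = 2.3 × 10^-3 M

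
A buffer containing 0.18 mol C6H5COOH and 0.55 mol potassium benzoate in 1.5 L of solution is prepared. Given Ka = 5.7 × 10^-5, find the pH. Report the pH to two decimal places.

pKa = −log(5.7 × 10^-5) = 4.244
Henderson–Hasselbalch: pH = pKa + log([C6H5COO-]/[C6H5COOH]) = 4.244 + log(0.55/0.18)
pH = 4.244 + (+0.485) = 4.73

pH = 4.73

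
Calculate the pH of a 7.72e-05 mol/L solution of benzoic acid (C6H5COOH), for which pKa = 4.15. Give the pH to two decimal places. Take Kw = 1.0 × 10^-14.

pH = 4.33

C6H5COOH ⇌ C6H5COO- + H+
Ka = 10^(−4.15) = 7.08 × 10^-5
From the ICE table, Ka = x²/(7.72e-05 − x) = 7.08 × 10^-5.
The 5% rule fails; solving x² + Ka·x − Ka·C₀ = 0 exactly:
x = (−Ka + √(Ka² + 4·Ka·C₀))/2 = 4.66 × 10^-5 M
pH = −log[H+] = −log(4.66 × 10^-5) = 4.33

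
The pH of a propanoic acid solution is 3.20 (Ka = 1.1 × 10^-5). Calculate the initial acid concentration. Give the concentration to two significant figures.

[H+] = 10^(-3.20) = 6.31 × 10^-4 M = x
Ka = x²/(C₀ − x) ⇒ C₀ = x + x²/Ka
C₀ = 6.31 × 10^-4 + (6.31 × 10^-4)²/(1.1 × 10^-5) = 3.68 × 10^-2 M

C₀ = 3.7 × 10^-2 M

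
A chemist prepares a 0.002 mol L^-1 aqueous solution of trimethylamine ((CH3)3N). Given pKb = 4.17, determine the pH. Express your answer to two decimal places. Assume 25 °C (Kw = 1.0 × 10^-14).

(CH3)3N + H2O ⇌ (CH3)3NH+ + OH-
Kb = 10^(−4.17) = 6.76 × 10^-5
Let x = [OH-] at equilibrium. Kb = x²/(0.002 − x).
x is not negligible relative to C₀; solve x² + 6.76e-05·x − 1.35e-07 = 0.
x = [−6.76e-05 + √(6.76e-05² + 5.41e-07)]/2 = 3.35 × 10^-4 M
pOH = −log(3.35 × 10^-4) = 3.47; pH = 14.00 − 3.47 = 10.53

pH = 10.53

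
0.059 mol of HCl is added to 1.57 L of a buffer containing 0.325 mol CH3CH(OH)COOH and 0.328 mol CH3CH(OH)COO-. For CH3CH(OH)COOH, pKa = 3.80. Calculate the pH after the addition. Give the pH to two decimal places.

pH = 3.65

Added H+ converts CH3CH(OH)COO- to CH3CH(OH)COOH: CH3CH(OH)COOH → 0.384 mol, CH3CH(OH)COO- → 0.269 mol.
Henderson–Hasselbalch with mole ratio 0.269/0.384: pH = 3.80 + (-0.155)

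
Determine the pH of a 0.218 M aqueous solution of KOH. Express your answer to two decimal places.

pH = 13.34

KOH is a strong base; [OH-] = 0.218 M.
pOH = -log(0.218) = 0.66
pH = 14.00 - 0.66 = 13.34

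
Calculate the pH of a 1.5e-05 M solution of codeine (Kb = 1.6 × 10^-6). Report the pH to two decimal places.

C18H21NO3 + H2O ⇌ C18H22NO3+ + OH-
Kb = x²/(1.5e-05 − x) = 1.6 × 10^-6
The 5% rule fails; solving x² + Kb·x − Kb·C₀ = 0 exactly:
x = [−1.6e-06 + √(1.6e-06² + 9.6e-11)]/2 = 4.16 × 10^-6 M
pOH = −log(4.16 × 10^-6) = 5.38; pH = 14.00 − 5.38 = 8.62

pH = 8.62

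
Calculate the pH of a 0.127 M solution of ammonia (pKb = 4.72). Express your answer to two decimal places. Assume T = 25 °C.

NH3 + H2O ⇌ NH4+ + OH-
Kb = 10^(−4.72) = 1.91 × 10^-5
Let x = [OH-] at equilibrium. Kb = x²/(0.127 − x).
Assume x ≪ 0.127: x ≈ √(1.91 × 10^-5 × 0.127) = 1.56 × 10^-3 M
Check: 1.2% ionized — well under 5%, approximation valid.
pOH = −log(1.56 × 10^-3) = 2.81; pH = 14.00 − 2.81 = 11.19

pH = 11.19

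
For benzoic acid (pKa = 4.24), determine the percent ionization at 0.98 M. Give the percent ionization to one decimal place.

0.8%

C6H5COOH ⇌ C6H5COO- + H+; let x = [H+] at equilibrium.
Ka = 10^(−4.24) = 5.75 × 10^-5
x ≈ √(Ka·C₀) = √(5.75 × 10^-5 × 0.98) = 7.51 × 10^-3 M
Fraction ionized = 7.51 × 10^-3 / 0.98 = 0.0077 → 0.8%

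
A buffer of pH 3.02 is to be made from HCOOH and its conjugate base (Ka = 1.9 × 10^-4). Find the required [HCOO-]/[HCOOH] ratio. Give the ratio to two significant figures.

ratio = 0.20

pKa = -log(1.9 × 10^-4) = 3.721
pH = pKa + log(r) ⇒ log(r) = 3.02 − 3.721 = -0.701
r = [HCOO-]/[HCOOH] = 10^(-0.701) = 0.199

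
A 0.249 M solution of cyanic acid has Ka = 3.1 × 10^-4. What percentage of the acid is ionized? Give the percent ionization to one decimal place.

HOCN ⇌ OCN- + H+; let x = [H+] at equilibrium.
x ≈ √(Ka·C₀) = √(3.1 × 10^-4 × 0.249) = 8.79 × 10^-3 M
Fraction ionized = 8.79 × 10^-3 / 0.249 = 0.0353 → 3.5%

3.5%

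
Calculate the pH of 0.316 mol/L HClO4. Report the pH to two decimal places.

pH = 0.50

HClO4 is a strong acid and dissociates completely, so [H+] = 0.316 M.
pH = -log(0.316) = 0.50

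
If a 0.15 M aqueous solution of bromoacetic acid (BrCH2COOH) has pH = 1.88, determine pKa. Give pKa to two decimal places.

[H+] = 10^(-1.88) = 1.32 × 10^-2 M
At equilibrium [HA] = 0.15 − 1.32 × 10^-2 = 1.37 × 10^-1 M
Ka = [H+][A-]/[HA] = (1.32 × 10^-2)² / 1.37 × 10^-1 = 1.27 × 10^-3
pKa = -log(1.27 × 10^-3) = 2.90

pKa = 2.90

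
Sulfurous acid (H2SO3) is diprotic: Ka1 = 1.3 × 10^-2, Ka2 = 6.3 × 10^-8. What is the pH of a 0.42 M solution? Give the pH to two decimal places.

Ka1 ≫ Ka2, so treat the first dissociation as the only significant source of H+.
Ka1 = x²/(0.42 − x) = 1.3 × 10^-2
Solving the quadratic: x = (−Ka1 + √(Ka1² + 4·Ka1·C₀))/2 = 6.77 × 10^-2 M
pH = −log(6.77 × 10^-2) = 1.17

pH = 1.17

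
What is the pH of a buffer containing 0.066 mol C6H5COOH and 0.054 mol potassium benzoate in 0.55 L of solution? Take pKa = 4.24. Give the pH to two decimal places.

pH = 4.15

Henderson–Hasselbalch: pH = pKa + log([C6H5COO-]/[C6H5COOH]) = 4.24 + log(0.054/0.066)
pH = 4.24 + (-0.087) = 4.15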